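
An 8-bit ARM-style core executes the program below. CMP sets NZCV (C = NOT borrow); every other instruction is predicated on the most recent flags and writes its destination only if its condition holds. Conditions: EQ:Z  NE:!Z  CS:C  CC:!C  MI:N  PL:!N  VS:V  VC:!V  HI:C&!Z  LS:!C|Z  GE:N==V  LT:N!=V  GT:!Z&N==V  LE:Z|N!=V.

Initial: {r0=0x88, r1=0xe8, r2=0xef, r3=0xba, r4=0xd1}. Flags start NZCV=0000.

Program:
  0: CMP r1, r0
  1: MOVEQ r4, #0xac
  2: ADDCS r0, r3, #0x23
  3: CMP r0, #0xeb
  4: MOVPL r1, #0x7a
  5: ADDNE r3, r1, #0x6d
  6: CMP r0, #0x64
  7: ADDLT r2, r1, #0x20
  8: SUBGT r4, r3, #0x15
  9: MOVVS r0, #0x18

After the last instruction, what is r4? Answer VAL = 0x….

VAL = 0xd1

[0] flags=0010 → (cmp)
[1] flags=0010 EQ?F → skip
[2] flags=0010 CS?T → r0=0xdd
[3] flags=1000 → (cmp)
[4] flags=1000 PL?F → skip
[5] flags=1000 NE?T → r3=0x55
[6] flags=0011 → (cmp)
[7] flags=0011 LT?T → r2=0x08
[8] flags=0011 GT?F → skip
[9] flags=0011 VS?T → r0=0x18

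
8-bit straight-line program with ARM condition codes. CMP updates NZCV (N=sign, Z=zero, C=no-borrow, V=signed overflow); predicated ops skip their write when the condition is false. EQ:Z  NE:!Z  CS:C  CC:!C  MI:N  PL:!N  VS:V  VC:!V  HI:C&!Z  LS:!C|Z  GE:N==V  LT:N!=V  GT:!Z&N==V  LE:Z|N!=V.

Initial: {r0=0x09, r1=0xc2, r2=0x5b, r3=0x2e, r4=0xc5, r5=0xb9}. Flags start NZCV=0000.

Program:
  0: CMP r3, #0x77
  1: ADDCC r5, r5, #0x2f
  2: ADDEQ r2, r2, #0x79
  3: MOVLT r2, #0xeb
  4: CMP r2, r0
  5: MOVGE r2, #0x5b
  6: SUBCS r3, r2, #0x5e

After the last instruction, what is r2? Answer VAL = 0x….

VAL = 0xeb

0: ✓ CMP  NZCV=1000
1: ✓ ADDCC  r5←0xe8
2: · ADDEQ
3: ✓ MOVLT  r2←0xeb
4: ✓ CMP  NZCV=1010
5: · MOVGE
6: ✓ SUBCS  r3←0x8d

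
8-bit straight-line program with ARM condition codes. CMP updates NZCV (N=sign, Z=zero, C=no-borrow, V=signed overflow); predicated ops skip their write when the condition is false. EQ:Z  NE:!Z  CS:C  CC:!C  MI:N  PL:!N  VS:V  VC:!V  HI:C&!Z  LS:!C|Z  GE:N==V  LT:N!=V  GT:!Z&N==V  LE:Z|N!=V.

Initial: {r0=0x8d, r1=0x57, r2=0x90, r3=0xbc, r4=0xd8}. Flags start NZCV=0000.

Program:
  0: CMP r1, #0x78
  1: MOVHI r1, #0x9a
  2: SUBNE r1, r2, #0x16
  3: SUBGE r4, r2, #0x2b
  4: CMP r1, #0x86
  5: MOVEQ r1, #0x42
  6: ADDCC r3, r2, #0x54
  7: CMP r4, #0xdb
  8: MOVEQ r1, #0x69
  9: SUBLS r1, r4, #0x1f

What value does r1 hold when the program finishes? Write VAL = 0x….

VAL = 0xb9

[0] flags=1000 → (cmp)
[1] flags=1000 HI?F → skip
[2] flags=1000 NE?T → r1=0x7a
[3] flags=1000 GE?F → skip
[4] flags=1001 → (cmp)
[5] flags=1001 EQ?F → skip
[6] flags=1001 CC?T → r3=0xe4
[7] flags=1000 → (cmp)
[8] flags=1000 EQ?F → skip
[9] flags=1000 LS?T → r1=0xb9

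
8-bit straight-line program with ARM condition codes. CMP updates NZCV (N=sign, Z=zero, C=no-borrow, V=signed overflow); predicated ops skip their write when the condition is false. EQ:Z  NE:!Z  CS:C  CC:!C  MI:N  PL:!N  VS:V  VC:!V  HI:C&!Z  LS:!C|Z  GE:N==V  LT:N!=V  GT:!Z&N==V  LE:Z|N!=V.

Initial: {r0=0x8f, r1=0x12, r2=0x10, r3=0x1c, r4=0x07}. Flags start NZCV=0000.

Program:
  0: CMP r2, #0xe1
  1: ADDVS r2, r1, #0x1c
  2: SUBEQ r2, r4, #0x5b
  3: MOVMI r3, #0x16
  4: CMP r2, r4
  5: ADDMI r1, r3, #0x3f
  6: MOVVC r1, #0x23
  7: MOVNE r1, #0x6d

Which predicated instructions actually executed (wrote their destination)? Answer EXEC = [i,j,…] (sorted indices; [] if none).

0: ✓ CMP  NZCV=0000
1: · ADDVS
2: · SUBEQ
3: · MOVMI
4: ✓ CMP  NZCV=0010
5: · ADDMI
6: ✓ MOVVC  r1←0x23
7: ✓ MOVNE  r1←0x6d

EXEC = [6,7]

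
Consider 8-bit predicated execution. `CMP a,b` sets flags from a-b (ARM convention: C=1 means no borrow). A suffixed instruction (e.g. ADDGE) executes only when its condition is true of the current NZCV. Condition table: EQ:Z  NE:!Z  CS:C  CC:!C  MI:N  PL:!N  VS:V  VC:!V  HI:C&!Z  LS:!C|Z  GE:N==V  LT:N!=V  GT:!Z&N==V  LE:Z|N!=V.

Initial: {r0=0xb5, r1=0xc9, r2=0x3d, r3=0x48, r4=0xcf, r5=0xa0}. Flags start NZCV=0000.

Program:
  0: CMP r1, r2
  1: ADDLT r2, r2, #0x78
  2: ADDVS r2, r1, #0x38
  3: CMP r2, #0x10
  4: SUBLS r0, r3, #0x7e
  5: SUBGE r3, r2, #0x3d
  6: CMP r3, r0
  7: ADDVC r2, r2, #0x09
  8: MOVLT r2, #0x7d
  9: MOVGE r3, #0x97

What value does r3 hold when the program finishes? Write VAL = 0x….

VAL = 0x97

0: ✓ CMP  NZCV=1010
1: ✓ ADDLT  r2←0xb5
2: · ADDVS
3: ✓ CMP  NZCV=1010
4: · SUBLS
5: · SUBGE
6: ✓ CMP  NZCV=1001
7: · ADDVC
8: · MOVLT
9: ✓ MOVGE  r3←0x97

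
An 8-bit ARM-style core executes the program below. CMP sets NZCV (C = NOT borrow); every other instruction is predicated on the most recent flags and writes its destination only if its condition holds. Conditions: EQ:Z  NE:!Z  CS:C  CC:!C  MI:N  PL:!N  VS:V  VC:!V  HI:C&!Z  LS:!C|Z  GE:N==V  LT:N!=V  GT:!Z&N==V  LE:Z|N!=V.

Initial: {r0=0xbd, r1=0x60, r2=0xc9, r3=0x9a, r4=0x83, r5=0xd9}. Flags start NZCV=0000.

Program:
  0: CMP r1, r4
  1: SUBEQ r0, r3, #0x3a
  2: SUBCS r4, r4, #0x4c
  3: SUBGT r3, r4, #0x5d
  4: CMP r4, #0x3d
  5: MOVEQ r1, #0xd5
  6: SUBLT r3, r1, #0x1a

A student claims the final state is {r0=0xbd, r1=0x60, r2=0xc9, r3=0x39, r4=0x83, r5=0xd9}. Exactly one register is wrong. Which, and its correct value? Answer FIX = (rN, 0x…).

0: ✓ CMP  NZCV=1001
1: · SUBEQ
2: · SUBCS
3: ✓ SUBGT  r3←0x26
4: ✓ CMP  NZCV=0011
5: · MOVEQ
6: ✓ SUBLT  r3←0x46

FIX = (r3, 0x46)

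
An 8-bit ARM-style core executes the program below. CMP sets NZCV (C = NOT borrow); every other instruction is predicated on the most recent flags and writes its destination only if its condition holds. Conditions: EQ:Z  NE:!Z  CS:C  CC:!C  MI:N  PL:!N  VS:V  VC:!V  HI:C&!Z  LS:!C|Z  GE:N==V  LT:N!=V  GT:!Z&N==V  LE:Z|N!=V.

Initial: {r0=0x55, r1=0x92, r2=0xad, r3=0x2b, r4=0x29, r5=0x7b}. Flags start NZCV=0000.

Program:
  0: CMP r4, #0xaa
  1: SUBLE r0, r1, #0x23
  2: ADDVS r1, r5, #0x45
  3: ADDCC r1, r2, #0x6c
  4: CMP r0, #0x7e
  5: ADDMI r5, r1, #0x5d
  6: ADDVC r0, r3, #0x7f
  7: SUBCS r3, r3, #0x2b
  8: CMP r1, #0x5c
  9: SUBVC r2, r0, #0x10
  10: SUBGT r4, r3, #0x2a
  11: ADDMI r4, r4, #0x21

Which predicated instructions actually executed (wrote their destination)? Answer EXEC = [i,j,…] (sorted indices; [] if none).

EXEC = [3,5,6,9,11]

0: ✓ CMP  NZCV=0000
1: · SUBLE
2: · ADDVS
3: ✓ ADDCC  r1←0x19
4: ✓ CMP  NZCV=1000
5: ✓ ADDMI  r5←0x76
6: ✓ ADDVC  r0←0xaa
7: · SUBCS
8: ✓ CMP  NZCV=1000
9: ✓ SUBVC  r2←0x9a
10: · SUBGT
11: ✓ ADDMI  r4←0x4a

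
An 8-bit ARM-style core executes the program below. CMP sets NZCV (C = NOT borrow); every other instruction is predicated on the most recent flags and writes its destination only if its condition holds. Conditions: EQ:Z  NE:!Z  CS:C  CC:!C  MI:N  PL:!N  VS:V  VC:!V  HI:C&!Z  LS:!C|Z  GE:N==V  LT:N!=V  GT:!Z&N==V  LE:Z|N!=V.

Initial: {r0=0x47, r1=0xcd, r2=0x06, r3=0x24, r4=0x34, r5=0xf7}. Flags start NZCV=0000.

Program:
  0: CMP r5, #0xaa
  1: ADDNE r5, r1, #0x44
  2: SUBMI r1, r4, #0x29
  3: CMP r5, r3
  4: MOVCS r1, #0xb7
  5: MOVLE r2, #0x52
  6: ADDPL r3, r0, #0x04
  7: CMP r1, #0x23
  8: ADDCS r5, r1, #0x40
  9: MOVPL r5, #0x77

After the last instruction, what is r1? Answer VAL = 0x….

0: ✓ CMP  NZCV=0010
1: ✓ ADDNE  r5←0x11
2: · SUBMI
3: ✓ CMP  NZCV=1000
4: · MOVCS
5: ✓ MOVLE  r2←0x52
6: · ADDPL
7: ✓ CMP  NZCV=1010
8: ✓ ADDCS  r5←0x0d
9: · MOVPL

VAL = 0xcd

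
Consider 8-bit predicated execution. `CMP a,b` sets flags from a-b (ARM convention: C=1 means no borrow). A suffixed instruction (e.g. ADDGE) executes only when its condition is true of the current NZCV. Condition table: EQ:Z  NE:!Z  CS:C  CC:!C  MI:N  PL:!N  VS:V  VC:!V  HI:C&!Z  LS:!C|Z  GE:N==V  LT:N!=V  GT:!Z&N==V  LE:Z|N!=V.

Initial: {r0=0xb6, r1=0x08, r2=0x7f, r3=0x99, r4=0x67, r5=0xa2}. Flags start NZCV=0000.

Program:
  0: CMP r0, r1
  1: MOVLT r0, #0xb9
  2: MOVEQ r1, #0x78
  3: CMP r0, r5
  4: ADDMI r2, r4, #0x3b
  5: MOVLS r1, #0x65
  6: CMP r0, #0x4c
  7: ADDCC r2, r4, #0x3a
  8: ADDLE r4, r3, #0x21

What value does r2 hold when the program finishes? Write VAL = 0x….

VAL = 0x7f

0: ✓ CMP  NZCV=1010
1: ✓ MOVLT  r0←0xb9
2: · MOVEQ
3: ✓ CMP  NZCV=0010
4: · ADDMI
5: · MOVLS
6: ✓ CMP  NZCV=0011
7: · ADDCC
8: ✓ ADDLE  r4←0xba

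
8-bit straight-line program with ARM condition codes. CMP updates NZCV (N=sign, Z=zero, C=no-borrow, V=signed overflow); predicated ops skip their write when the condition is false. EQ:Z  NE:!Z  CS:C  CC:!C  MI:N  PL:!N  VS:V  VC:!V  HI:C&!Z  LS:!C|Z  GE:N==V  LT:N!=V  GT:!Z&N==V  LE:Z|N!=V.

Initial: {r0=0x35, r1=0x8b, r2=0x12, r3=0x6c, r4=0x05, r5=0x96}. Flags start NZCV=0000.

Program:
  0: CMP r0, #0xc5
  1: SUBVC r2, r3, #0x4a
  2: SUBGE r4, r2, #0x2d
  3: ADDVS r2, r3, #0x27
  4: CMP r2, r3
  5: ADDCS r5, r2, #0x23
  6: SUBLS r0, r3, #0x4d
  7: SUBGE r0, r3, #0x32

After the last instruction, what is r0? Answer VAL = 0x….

[0] flags=0000 → (cmp)
[1] flags=0000 VC?T → r2=0x22
[2] flags=0000 GE?T → r4=0xf5
[3] flags=0000 VS?F → skip
[4] flags=1000 → (cmp)
[5] flags=1000 CS?F → skip
[6] flags=1000 LS?T → r0=0x1f
[7] flags=1000 GE?F → skip

VAL = 0x1f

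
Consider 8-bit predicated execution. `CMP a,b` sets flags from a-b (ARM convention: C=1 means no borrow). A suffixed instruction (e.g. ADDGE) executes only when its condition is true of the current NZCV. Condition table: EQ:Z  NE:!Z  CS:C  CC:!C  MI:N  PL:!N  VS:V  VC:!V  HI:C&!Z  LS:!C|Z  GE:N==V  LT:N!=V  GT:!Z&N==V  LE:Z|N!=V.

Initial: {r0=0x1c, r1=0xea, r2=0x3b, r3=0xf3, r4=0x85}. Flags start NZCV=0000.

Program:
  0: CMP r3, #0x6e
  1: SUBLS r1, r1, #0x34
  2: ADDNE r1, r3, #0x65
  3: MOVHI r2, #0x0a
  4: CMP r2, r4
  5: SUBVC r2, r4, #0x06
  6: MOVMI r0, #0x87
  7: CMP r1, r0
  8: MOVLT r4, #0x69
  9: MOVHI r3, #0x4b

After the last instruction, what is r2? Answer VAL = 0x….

VAL = 0x0a

[0] flags=1010 → (cmp)
[1] flags=1010 LS?F → skip
[2] flags=1010 NE?T → r1=0x58
[3] flags=1010 HI?T → r2=0x0a
[4] flags=1001 → (cmp)
[5] flags=1001 VC?F → skip
[6] flags=1001 MI?T → r0=0x87
[7] flags=1001 → (cmp)
[8] flags=1001 LT?F → skip
[9] flags=1001 HI?F → skip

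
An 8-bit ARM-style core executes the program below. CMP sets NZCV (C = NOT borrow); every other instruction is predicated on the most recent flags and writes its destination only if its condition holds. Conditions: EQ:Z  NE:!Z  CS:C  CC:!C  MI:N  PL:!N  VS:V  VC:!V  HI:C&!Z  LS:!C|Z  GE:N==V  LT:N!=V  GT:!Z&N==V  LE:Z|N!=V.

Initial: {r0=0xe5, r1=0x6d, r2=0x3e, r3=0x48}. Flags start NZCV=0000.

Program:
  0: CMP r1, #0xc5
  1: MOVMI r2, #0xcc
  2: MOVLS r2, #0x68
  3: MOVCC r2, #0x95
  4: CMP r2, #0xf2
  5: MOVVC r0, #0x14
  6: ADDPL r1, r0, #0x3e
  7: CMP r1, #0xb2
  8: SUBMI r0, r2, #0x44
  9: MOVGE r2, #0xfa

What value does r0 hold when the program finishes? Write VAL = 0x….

0: ✓ CMP  NZCV=1001
1: ✓ MOVMI  r2←0xcc
2: ✓ MOVLS  r2←0x68
3: ✓ MOVCC  r2←0x95
4: ✓ CMP  NZCV=1000
5: ✓ MOVVC  r0←0x14
6: · ADDPL
7: ✓ CMP  NZCV=1001
8: ✓ SUBMI  r0←0x51
9: ✓ MOVGE  r2←0xfa

VAL = 0x51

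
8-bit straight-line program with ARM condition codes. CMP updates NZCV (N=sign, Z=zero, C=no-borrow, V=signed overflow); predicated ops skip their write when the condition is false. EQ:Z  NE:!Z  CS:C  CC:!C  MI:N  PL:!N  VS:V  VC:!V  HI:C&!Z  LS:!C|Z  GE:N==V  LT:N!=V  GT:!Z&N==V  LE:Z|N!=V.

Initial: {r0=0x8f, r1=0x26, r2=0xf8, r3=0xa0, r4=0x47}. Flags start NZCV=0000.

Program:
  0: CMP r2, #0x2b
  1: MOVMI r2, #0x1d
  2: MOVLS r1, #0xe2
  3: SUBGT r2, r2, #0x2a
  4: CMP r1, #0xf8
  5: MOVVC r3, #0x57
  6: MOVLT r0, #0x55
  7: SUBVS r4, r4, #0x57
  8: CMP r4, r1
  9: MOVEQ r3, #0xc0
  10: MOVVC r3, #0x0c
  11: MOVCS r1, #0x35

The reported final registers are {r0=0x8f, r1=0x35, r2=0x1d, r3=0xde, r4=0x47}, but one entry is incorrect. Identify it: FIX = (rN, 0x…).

0: ✓ CMP  NZCV=1010
1: ✓ MOVMI  r2←0x1d
2: · MOVLS
3: · SUBGT
4: ✓ CMP  NZCV=0000
5: ✓ MOVVC  r3←0x57
6: · MOVLT
7: · SUBVS
8: ✓ CMP  NZCV=0010
9: · MOVEQ
10: ✓ MOVVC  r3←0x0c
11: ✓ MOVCS  r1←0x35

FIX = (r3, 0x0c)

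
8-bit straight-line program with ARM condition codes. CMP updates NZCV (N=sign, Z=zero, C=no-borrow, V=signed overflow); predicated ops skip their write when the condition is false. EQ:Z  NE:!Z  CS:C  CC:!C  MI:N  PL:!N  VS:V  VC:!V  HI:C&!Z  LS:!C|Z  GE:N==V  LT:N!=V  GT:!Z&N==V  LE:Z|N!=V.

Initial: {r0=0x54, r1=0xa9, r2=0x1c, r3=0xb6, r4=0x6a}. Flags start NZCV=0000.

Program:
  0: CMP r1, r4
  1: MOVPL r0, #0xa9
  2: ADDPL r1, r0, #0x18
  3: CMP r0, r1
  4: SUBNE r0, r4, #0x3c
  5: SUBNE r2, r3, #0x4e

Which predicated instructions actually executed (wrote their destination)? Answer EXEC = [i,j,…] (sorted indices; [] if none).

EXEC = [1,2,4,5]

[0] flags=0011 → (cmp)
[1] flags=0011 PL?T → r0=0xa9
[2] flags=0011 PL?T → r1=0xc1
[3] flags=1000 → (cmp)
[4] flags=1000 NE?T → r0=0x2e
[5] flags=1000 NE?T → r2=0x68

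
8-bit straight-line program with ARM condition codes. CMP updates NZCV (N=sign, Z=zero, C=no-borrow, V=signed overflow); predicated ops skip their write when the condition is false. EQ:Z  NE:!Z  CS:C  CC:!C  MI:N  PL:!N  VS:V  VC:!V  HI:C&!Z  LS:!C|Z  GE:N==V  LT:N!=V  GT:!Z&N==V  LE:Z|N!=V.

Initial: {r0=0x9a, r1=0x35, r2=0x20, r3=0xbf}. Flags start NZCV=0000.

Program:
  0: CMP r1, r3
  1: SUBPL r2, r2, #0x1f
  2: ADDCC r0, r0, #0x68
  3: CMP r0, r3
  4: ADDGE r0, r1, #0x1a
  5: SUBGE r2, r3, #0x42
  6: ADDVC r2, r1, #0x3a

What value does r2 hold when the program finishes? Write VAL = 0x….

VAL = 0x6f

0: ✓ CMP  NZCV=0000
1: ✓ SUBPL  r2←0x01
2: ✓ ADDCC  r0←0x02
3: ✓ CMP  NZCV=0000
4: ✓ ADDGE  r0←0x4f
5: ✓ SUBGE  r2←0x7d
6: ✓ ADDVC  r2←0x6f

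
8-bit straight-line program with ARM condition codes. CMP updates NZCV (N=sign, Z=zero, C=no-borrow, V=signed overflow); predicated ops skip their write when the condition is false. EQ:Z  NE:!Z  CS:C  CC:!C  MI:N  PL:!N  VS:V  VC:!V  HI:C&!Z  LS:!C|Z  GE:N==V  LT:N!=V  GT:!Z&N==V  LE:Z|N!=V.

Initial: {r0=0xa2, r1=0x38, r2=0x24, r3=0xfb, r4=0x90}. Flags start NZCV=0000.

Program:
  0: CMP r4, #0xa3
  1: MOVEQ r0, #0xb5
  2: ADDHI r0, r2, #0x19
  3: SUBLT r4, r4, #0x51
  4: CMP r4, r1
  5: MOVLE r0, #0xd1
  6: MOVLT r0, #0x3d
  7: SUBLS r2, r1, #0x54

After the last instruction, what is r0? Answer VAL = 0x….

VAL = 0xa2

[0] flags=1000 → (cmp)
[1] flags=1000 EQ?F → skip
[2] flags=1000 HI?F → skip
[3] flags=1000 LT?T → r4=0x3f
[4] flags=0010 → (cmp)
[5] flags=0010 LE?F → skip
[6] flags=0010 LT?F → skip
[7] flags=0010 LS?F → skip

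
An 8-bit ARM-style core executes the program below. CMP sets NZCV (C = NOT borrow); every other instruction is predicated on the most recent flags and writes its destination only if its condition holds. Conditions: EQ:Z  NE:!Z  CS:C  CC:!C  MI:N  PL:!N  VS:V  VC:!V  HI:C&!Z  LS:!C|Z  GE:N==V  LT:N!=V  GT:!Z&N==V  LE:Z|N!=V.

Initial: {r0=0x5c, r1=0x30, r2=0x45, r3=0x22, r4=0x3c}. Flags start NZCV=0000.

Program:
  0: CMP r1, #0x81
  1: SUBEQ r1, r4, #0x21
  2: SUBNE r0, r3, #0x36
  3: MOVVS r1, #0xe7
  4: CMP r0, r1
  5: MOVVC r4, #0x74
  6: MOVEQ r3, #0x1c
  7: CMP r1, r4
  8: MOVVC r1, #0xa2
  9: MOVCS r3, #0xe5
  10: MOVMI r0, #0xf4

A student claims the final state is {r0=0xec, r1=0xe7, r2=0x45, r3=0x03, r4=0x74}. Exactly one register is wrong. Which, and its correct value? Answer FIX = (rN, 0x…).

[0] flags=1001 → (cmp)
[1] flags=1001 EQ?F → skip
[2] flags=1001 NE?T → r0=0xec
[3] flags=1001 VS?T → r1=0xe7
[4] flags=0010 → (cmp)
[5] flags=0010 VC?T → r4=0x74
[6] flags=0010 EQ?F → skip
[7] flags=0011 → (cmp)
[8] flags=0011 VC?F → skip
[9] flags=0011 CS?T → r3=0xe5
[10] flags=0011 MI?F → skip

FIX = (r3, 0xe5)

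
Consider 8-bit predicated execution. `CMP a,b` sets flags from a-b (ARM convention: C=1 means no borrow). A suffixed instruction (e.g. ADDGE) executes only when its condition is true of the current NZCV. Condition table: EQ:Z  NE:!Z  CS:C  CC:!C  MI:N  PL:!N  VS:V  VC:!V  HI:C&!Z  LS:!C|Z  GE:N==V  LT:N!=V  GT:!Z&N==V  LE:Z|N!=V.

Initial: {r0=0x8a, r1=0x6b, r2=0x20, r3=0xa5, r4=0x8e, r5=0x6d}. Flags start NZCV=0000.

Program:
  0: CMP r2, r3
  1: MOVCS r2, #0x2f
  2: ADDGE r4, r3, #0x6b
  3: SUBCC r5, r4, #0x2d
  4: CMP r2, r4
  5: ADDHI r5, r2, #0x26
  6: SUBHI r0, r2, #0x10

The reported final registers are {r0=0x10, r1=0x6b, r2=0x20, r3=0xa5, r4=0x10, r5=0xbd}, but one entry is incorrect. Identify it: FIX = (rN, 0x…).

0: ✓ CMP  NZCV=0000
1: · MOVCS
2: ✓ ADDGE  r4←0x10
3: ✓ SUBCC  r5←0xe3
4: ✓ CMP  NZCV=0010
5: ✓ ADDHI  r5←0x46
6: ✓ SUBHI  r0←0x10

FIX = (r5, 0x46)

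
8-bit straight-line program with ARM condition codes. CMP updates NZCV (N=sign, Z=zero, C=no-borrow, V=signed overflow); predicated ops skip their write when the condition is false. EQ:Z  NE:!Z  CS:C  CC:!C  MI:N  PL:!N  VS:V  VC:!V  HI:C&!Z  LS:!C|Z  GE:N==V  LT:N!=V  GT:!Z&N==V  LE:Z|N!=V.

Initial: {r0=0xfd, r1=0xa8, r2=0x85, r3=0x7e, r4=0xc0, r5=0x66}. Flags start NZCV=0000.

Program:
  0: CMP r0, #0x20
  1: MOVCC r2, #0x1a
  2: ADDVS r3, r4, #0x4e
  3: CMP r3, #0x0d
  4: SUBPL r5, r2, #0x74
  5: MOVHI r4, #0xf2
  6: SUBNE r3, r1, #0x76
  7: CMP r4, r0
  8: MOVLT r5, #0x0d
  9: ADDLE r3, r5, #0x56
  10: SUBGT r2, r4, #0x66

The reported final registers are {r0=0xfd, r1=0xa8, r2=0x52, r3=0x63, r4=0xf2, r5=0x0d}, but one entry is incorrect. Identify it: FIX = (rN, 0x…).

FIX = (r2, 0x85)

0: ✓ CMP  NZCV=1010
1: · MOVCC
2: · ADDVS
3: ✓ CMP  NZCV=0010
4: ✓ SUBPL  r5←0x11
5: ✓ MOVHI  r4←0xf2
6: ✓ SUBNE  r3←0x32
7: ✓ CMP  NZCV=1000
8: ✓ MOVLT  r5←0x0d
9: ✓ ADDLE  r3←0x63
10: · SUBGT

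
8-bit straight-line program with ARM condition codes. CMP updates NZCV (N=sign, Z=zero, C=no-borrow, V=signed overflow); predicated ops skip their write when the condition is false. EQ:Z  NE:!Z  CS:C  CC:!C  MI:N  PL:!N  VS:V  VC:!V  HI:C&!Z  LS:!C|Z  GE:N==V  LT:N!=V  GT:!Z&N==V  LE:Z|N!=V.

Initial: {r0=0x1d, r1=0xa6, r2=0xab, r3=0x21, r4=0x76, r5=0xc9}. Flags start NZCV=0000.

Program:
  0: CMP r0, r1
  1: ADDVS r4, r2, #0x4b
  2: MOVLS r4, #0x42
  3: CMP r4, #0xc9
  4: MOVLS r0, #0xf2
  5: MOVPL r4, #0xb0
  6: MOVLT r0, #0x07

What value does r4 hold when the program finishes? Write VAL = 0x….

VAL = 0xb0

[0] flags=0000 → (cmp)
[1] flags=0000 VS?F → skip
[2] flags=0000 LS?T → r4=0x42
[3] flags=0000 → (cmp)
[4] flags=0000 LS?T → r0=0xf2
[5] flags=0000 PL?T → r4=0xb0
[6] flags=0000 LT?F → skip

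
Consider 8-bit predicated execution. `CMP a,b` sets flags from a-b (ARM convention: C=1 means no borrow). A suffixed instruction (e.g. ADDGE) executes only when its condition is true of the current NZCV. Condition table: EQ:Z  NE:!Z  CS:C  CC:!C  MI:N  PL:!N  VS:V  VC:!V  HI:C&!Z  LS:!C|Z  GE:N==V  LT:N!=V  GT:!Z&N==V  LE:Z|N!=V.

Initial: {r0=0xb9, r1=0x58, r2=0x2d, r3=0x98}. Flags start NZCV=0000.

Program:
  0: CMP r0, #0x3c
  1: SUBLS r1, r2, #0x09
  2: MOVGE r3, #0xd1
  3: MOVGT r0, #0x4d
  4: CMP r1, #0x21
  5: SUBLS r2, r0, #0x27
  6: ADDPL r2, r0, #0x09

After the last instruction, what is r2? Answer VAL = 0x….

0: ✓ CMP  NZCV=0011
1: · SUBLS
2: · MOVGE
3: · MOVGT
4: ✓ CMP  NZCV=0010
5: · SUBLS
6: ✓ ADDPL  r2←0xc2

VAL = 0xc2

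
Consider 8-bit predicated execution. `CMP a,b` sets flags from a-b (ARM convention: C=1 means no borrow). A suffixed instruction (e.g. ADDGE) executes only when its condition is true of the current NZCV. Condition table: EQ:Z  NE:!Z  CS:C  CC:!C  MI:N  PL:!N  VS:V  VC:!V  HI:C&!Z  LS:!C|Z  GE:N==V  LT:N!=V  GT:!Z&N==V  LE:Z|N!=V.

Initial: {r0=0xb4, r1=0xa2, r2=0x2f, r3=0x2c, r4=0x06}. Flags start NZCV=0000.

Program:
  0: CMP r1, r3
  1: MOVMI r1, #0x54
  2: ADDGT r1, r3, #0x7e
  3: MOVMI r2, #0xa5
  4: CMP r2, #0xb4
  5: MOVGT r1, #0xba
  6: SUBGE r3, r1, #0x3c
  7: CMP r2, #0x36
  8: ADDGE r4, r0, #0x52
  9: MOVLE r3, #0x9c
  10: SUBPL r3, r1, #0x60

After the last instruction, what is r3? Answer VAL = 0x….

[0] flags=0011 → (cmp)
[1] flags=0011 MI?F → skip
[2] flags=0011 GT?F → skip
[3] flags=0011 MI?F → skip
[4] flags=0000 → (cmp)
[5] flags=0000 GT?T → r1=0xba
[6] flags=0000 GE?T → r3=0x7e
[7] flags=1000 → (cmp)
[8] flags=1000 GE?F → skip
[9] flags=1000 LE?T → r3=0x9c
[10] flags=1000 PL?F → skip

VAL = 0x9c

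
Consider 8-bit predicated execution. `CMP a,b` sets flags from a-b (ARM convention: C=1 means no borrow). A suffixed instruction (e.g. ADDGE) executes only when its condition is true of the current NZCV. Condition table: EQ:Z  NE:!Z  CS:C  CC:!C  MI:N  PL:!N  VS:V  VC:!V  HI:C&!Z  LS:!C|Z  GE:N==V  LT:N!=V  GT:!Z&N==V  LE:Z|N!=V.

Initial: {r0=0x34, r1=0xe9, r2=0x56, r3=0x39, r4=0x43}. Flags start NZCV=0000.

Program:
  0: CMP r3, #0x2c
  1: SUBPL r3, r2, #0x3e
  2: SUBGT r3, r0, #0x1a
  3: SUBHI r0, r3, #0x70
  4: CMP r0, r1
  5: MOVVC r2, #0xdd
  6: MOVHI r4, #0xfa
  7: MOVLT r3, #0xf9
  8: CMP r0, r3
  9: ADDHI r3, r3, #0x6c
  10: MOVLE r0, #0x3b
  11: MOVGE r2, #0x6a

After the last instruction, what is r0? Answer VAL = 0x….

0: ✓ CMP  NZCV=0010
1: ✓ SUBPL  r3←0x18
2: ✓ SUBGT  r3←0x1a
3: ✓ SUBHI  r0←0xaa
4: ✓ CMP  NZCV=1000
5: ✓ MOVVC  r2←0xdd
6: · MOVHI
7: ✓ MOVLT  r3←0xf9
8: ✓ CMP  NZCV=1000
9: · ADDHI
10: ✓ MOVLE  r0←0x3b
11: · MOVGE

VAL = 0x3b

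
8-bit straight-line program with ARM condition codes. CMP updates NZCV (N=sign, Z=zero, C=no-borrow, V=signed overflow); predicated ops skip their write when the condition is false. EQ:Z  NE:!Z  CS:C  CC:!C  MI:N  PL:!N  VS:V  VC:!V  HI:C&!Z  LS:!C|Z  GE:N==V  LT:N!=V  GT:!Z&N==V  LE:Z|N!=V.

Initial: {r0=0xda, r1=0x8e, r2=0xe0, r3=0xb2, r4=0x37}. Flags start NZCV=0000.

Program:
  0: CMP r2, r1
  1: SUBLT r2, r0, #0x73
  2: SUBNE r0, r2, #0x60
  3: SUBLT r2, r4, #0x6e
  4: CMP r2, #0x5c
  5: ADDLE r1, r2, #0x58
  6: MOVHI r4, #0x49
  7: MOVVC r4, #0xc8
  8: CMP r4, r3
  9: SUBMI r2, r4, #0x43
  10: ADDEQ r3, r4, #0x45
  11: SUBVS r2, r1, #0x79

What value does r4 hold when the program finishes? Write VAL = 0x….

VAL = 0xc8

[0] flags=0010 → (cmp)
[1] flags=0010 LT?F → skip
[2] flags=0010 NE?T → r0=0x80
[3] flags=0010 LT?F → skip
[4] flags=1010 → (cmp)
[5] flags=1010 LE?T → r1=0x38
[6] flags=1010 HI?T → r4=0x49
[7] flags=1010 VC?T → r4=0xc8
[8] flags=0010 → (cmp)
[9] flags=0010 MI?F → skip
[10] flags=0010 EQ?F → skip
[11] flags=0010 VS?F → skip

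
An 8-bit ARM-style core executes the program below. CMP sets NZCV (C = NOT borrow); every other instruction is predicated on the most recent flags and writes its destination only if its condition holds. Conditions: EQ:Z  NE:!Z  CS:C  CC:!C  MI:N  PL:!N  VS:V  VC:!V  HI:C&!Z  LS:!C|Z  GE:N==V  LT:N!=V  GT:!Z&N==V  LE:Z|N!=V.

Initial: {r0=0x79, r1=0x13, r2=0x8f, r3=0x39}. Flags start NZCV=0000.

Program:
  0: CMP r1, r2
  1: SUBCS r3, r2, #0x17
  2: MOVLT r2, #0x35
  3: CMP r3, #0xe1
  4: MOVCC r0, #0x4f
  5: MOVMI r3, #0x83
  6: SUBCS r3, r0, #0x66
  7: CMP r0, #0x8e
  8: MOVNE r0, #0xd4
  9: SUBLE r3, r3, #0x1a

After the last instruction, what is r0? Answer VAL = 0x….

0: ✓ CMP  NZCV=1001
1: · SUBCS
2: · MOVLT
3: ✓ CMP  NZCV=0000
4: ✓ MOVCC  r0←0x4f
5: · MOVMI
6: · SUBCS
7: ✓ CMP  NZCV=1001
8: ✓ MOVNE  r0←0xd4
9: · SUBLE

VAL = 0xd4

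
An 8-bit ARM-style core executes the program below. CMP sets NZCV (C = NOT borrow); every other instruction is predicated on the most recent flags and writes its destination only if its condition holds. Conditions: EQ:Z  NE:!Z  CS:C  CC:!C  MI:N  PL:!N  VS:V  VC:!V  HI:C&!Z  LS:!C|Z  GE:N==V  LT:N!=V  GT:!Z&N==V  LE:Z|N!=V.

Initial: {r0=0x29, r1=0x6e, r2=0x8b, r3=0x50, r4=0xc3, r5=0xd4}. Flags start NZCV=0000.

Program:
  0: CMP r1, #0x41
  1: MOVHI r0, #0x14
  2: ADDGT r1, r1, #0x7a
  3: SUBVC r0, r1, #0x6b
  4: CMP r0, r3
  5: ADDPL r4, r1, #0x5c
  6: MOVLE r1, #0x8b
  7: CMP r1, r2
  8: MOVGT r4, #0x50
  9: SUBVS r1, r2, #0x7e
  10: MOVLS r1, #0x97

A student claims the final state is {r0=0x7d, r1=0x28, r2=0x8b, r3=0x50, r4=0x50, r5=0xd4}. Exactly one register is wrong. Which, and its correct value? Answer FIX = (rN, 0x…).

FIX = (r1, 0xe8)

0: ✓ CMP  NZCV=0010
1: ✓ MOVHI  r0←0x14
2: ✓ ADDGT  r1←0xe8
3: ✓ SUBVC  r0←0x7d
4: ✓ CMP  NZCV=0010
5: ✓ ADDPL  r4←0x44
6: · MOVLE
7: ✓ CMP  NZCV=0010
8: ✓ MOVGT  r4←0x50
9: · SUBVS
10: · MOVLS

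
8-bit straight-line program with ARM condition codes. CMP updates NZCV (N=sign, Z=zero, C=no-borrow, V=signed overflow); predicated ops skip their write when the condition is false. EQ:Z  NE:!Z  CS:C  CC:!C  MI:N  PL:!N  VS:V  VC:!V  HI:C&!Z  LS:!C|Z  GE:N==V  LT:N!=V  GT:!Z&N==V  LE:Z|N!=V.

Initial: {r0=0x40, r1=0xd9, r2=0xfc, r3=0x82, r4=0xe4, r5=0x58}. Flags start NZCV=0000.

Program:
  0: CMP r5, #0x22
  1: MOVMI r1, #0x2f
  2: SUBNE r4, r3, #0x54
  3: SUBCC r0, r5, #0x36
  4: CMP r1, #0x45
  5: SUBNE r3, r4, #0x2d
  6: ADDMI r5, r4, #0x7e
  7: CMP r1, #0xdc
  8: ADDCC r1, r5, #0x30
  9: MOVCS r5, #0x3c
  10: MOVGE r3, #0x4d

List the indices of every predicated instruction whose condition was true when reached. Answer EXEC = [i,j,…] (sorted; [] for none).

0: ✓ CMP  NZCV=0010
1: · MOVMI
2: ✓ SUBNE  r4←0x2e
3: · SUBCC
4: ✓ CMP  NZCV=1010
5: ✓ SUBNE  r3←0x01
6: ✓ ADDMI  r5←0xac
7: ✓ CMP  NZCV=1000
8: ✓ ADDCC  r1←0xdc
9: · MOVCS
10: · MOVGE

EXEC = [2,5,6,8]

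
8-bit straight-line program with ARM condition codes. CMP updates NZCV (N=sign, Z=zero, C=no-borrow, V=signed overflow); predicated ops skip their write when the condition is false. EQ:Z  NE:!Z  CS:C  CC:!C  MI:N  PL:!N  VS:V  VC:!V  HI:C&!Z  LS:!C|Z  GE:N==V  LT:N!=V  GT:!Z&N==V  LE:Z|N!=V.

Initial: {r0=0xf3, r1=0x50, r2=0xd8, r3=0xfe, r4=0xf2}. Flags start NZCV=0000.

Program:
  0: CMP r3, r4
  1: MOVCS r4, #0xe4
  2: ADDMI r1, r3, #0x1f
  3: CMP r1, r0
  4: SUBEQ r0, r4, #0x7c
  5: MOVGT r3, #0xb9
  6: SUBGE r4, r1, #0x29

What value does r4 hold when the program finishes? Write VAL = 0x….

VAL = 0x27

[0] flags=0010 → (cmp)
[1] flags=0010 CS?T → r4=0xe4
[2] flags=0010 MI?F → skip
[3] flags=0000 → (cmp)
[4] flags=0000 EQ?F → skip
[5] flags=0000 GT?T → r3=0xb9
[6] flags=0000 GE?T → r4=0x27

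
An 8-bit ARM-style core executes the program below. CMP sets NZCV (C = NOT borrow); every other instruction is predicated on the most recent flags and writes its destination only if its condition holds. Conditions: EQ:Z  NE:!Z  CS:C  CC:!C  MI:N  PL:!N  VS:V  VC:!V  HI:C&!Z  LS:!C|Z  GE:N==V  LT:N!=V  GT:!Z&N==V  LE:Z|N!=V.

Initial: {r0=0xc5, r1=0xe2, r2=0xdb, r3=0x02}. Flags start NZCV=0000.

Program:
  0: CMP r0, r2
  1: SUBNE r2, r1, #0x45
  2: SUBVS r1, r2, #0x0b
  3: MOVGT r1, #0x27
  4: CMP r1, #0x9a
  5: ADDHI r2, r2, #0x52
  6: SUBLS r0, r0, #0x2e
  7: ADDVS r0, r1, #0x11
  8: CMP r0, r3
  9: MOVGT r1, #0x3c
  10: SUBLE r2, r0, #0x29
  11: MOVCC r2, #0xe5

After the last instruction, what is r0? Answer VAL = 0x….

VAL = 0xc5

[0] flags=1000 → (cmp)
[1] flags=1000 NE?T → r2=0x9d
[2] flags=1000 VS?F → skip
[3] flags=1000 GT?F → skip
[4] flags=0010 → (cmp)
[5] flags=0010 HI?T → r2=0xef
[6] flags=0010 LS?F → skip
[7] flags=0010 VS?F → skip
[8] flags=1010 → (cmp)
[9] flags=1010 GT?F → skip
[10] flags=1010 LE?T → r2=0x9c
[11] flags=1010 CC?F → skip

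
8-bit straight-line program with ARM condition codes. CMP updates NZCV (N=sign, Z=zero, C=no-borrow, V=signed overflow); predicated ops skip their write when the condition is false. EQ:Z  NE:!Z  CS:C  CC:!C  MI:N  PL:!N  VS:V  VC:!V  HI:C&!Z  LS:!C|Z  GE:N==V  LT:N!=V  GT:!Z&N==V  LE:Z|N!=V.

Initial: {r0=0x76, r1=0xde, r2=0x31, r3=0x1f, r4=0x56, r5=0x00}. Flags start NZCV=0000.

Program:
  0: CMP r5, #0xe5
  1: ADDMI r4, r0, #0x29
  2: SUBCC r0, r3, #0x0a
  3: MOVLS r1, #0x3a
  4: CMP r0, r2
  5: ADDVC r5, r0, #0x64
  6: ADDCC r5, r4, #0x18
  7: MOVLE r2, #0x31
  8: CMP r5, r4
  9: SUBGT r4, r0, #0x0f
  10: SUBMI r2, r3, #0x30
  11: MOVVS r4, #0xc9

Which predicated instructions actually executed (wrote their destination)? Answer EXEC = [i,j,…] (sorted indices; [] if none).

0: ✓ CMP  NZCV=0000
1: · ADDMI
2: ✓ SUBCC  r0←0x15
3: ✓ MOVLS  r1←0x3a
4: ✓ CMP  NZCV=1000
5: ✓ ADDVC  r5←0x79
6: ✓ ADDCC  r5←0x6e
7: ✓ MOVLE  r2←0x31
8: ✓ CMP  NZCV=0010
9: ✓ SUBGT  r4←0x06
10: · SUBMI
11: · MOVVS

EXEC = [2,3,5,6,7,9]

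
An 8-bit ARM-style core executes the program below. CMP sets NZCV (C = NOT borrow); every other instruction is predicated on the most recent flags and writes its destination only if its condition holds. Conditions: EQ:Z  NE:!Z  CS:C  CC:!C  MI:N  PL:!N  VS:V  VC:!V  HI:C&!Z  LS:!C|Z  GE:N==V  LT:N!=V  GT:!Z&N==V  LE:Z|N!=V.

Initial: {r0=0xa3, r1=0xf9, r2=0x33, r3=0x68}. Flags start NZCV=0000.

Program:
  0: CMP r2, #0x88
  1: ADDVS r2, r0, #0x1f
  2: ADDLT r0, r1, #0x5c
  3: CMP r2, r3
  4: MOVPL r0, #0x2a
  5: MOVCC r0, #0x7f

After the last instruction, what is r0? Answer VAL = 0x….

VAL = 0x2a

0: ✓ CMP  NZCV=1001
1: ✓ ADDVS  r2←0xc2
2: · ADDLT
3: ✓ CMP  NZCV=0011
4: ✓ MOVPL  r0←0x2a
5: · MOVCC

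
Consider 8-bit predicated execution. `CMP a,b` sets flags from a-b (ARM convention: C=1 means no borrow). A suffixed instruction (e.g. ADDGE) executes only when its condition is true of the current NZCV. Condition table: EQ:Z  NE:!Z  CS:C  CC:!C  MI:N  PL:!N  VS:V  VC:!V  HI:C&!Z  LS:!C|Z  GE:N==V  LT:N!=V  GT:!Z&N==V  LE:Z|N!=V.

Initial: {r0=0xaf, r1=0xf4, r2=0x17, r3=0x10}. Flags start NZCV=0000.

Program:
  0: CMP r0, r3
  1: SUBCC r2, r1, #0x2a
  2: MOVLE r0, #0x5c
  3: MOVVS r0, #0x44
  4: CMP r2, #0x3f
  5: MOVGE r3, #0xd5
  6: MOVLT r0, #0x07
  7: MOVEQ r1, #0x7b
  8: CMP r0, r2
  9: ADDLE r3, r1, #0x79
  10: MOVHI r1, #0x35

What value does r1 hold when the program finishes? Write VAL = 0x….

[0] flags=1010 → (cmp)
[1] flags=1010 CC?F → skip
[2] flags=1010 LE?T → r0=0x5c
[3] flags=1010 VS?F → skip
[4] flags=1000 → (cmp)
[5] flags=1000 GE?F → skip
[6] flags=1000 LT?T → r0=0x07
[7] flags=1000 EQ?F → skip
[8] flags=1000 → (cmp)
[9] flags=1000 LE?T → r3=0x6d
[10] flags=1000 HI?F → skip

VAL = 0xf4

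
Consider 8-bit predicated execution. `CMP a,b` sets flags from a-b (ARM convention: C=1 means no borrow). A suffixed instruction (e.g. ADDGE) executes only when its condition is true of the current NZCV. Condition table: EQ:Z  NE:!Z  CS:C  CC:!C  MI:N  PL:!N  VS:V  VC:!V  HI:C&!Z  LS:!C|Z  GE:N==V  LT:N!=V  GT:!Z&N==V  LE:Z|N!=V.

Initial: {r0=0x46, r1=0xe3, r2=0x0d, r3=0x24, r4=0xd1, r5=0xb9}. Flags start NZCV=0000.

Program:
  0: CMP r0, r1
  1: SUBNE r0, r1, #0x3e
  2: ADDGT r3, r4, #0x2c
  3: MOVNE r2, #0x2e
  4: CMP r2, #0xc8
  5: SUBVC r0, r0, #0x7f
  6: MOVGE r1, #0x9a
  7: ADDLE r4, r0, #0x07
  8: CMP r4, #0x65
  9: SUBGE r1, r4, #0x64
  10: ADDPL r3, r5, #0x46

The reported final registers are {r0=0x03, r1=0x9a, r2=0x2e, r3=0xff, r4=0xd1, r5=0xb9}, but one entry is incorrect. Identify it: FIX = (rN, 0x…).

FIX = (r0, 0x26)

0: ✓ CMP  NZCV=0000
1: ✓ SUBNE  r0←0xa5
2: ✓ ADDGT  r3←0xfd
3: ✓ MOVNE  r2←0x2e
4: ✓ CMP  NZCV=0000
5: ✓ SUBVC  r0←0x26
6: ✓ MOVGE  r1←0x9a
7: · ADDLE
8: ✓ CMP  NZCV=0011
9: · SUBGE
10: ✓ ADDPL  r3←0xff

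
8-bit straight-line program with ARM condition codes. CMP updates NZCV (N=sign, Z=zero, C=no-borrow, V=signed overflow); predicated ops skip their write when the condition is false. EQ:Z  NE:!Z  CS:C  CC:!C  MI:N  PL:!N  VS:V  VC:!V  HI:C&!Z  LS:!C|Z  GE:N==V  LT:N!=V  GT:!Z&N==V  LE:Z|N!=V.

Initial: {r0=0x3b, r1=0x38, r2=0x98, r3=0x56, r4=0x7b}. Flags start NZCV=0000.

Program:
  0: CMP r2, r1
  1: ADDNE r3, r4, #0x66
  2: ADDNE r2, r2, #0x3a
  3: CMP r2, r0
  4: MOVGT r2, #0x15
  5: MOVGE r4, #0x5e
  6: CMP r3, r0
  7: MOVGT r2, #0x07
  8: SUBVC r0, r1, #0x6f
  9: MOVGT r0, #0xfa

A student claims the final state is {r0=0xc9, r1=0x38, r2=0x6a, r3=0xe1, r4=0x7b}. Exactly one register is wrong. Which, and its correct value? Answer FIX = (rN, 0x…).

FIX = (r2, 0xd2)

[0] flags=0011 → (cmp)
[1] flags=0011 NE?T → r3=0xe1
[2] flags=0011 NE?T → r2=0xd2
[3] flags=1010 → (cmp)
[4] flags=1010 GT?F → skip
[5] flags=1010 GE?F → skip
[6] flags=1010 → (cmp)
[7] flags=1010 GT?F → skip
[8] flags=1010 VC?T → r0=0xc9
[9] flags=1010 GT?F → skip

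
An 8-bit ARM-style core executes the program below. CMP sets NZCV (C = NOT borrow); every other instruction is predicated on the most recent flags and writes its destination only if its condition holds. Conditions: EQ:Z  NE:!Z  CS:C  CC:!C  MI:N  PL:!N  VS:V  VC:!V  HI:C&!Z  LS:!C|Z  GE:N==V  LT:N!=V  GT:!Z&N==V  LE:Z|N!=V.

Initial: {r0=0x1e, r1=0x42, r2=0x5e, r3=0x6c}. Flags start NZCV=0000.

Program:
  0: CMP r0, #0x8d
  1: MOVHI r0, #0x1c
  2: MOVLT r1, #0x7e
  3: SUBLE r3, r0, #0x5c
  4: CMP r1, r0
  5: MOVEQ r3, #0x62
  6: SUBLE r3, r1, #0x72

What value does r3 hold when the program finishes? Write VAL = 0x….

VAL = 0x6c

[0] flags=1001 → (cmp)
[1] flags=1001 HI?F → skip
[2] flags=1001 LT?F → skip
[3] flags=1001 LE?F → skip
[4] flags=0010 → (cmp)
[5] flags=0010 EQ?F → skip
[6] flags=0010 LE?F → skip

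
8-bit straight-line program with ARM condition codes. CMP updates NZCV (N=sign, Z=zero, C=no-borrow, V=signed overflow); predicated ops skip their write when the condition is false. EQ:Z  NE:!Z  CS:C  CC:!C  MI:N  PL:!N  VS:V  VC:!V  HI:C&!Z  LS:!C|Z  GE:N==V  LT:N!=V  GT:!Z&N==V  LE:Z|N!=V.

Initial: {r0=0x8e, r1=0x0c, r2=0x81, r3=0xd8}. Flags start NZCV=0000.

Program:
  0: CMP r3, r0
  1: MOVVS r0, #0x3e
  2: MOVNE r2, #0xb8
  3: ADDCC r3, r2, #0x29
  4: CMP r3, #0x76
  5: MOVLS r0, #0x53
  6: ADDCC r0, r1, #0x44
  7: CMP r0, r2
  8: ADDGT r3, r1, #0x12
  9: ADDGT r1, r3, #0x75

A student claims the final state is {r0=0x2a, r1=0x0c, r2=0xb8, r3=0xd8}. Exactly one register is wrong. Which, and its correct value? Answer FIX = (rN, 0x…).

[0] flags=0010 → (cmp)
[1] flags=0010 VS?F → skip
[2] flags=0010 NE?T → r2=0xb8
[3] flags=0010 CC?F → skip
[4] flags=0011 → (cmp)
[5] flags=0011 LS?F → skip
[6] flags=0011 CC?F → skip
[7] flags=1000 → (cmp)
[8] flags=1000 GT?F → skip
[9] flags=1000 GT?F → skip

FIX = (r0, 0x8e)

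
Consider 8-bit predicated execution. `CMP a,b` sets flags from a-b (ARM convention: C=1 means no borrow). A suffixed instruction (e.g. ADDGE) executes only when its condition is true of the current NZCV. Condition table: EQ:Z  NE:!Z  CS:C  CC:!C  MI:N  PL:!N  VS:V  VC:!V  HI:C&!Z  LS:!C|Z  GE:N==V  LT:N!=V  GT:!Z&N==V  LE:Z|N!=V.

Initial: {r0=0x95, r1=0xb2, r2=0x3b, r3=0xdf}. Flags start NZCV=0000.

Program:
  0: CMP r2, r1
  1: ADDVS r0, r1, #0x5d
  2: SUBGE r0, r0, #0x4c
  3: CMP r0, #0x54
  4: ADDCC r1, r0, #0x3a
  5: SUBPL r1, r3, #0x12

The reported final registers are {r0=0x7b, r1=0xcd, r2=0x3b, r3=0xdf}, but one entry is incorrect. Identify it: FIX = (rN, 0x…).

FIX = (r0, 0xc3)

0: ✓ CMP  NZCV=1001
1: ✓ ADDVS  r0←0x0f
2: ✓ SUBGE  r0←0xc3
3: ✓ CMP  NZCV=0011
4: · ADDCC
5: ✓ SUBPL  r1←0xcd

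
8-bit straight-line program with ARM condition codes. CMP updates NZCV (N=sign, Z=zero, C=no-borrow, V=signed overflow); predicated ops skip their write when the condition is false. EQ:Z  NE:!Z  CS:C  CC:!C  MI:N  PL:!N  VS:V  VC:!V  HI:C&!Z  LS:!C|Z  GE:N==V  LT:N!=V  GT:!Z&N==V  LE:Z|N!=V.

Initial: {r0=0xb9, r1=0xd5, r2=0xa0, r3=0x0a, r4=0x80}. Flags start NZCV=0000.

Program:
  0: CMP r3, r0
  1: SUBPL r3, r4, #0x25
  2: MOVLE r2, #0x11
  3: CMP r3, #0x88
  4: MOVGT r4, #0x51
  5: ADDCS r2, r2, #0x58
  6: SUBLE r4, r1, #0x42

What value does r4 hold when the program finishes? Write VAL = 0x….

[0] flags=0000 → (cmp)
[1] flags=0000 PL?T → r3=0x5b
[2] flags=0000 LE?F → skip
[3] flags=1001 → (cmp)
[4] flags=1001 GT?T → r4=0x51
[5] flags=1001 CS?F → skip
[6] flags=1001 LE?F → skip

VAL = 0x51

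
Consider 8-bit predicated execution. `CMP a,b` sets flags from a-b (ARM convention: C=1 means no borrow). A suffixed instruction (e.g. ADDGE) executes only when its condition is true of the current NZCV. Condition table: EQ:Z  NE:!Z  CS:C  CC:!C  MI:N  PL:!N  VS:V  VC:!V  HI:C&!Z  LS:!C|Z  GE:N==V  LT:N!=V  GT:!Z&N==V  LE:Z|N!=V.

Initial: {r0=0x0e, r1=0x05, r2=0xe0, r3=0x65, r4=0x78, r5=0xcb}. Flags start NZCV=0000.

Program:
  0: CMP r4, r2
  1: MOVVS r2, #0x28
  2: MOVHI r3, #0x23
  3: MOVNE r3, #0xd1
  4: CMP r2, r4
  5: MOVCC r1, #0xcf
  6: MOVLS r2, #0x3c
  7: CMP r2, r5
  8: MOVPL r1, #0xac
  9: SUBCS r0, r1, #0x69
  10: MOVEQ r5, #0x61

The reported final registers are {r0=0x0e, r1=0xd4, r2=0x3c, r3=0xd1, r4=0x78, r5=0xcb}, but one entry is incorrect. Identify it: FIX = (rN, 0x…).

0: ✓ CMP  NZCV=1001
1: ✓ MOVVS  r2←0x28
2: · MOVHI
3: ✓ MOVNE  r3←0xd1
4: ✓ CMP  NZCV=1000
5: ✓ MOVCC  r1←0xcf
6: ✓ MOVLS  r2←0x3c
7: ✓ CMP  NZCV=0000
8: ✓ MOVPL  r1←0xac
9: · SUBCS
10: · MOVEQ

FIX = (r1, 0xac)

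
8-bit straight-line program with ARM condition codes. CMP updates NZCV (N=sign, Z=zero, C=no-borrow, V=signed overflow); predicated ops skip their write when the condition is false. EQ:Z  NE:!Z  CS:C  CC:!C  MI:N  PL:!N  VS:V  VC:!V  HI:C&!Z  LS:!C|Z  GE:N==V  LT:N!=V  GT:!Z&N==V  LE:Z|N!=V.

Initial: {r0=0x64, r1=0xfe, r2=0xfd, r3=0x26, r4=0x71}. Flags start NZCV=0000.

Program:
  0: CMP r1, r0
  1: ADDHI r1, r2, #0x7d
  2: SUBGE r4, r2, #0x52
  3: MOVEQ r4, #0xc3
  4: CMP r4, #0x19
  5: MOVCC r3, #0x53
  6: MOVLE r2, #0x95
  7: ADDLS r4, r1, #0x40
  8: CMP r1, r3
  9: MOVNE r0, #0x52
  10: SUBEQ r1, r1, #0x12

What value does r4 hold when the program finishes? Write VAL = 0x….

VAL = 0x71

[0] flags=1010 → (cmp)
[1] flags=1010 HI?T → r1=0x7a
[2] flags=1010 GE?F → skip
[3] flags=1010 EQ?F → skip
[4] flags=0010 → (cmp)
[5] flags=0010 CC?F → skip
[6] flags=0010 LE?F → skip
[7] flags=0010 LS?F → skip
[8] flags=0010 → (cmp)
[9] flags=0010 NE?T → r0=0x52
[10] flags=0010 EQ?F → skip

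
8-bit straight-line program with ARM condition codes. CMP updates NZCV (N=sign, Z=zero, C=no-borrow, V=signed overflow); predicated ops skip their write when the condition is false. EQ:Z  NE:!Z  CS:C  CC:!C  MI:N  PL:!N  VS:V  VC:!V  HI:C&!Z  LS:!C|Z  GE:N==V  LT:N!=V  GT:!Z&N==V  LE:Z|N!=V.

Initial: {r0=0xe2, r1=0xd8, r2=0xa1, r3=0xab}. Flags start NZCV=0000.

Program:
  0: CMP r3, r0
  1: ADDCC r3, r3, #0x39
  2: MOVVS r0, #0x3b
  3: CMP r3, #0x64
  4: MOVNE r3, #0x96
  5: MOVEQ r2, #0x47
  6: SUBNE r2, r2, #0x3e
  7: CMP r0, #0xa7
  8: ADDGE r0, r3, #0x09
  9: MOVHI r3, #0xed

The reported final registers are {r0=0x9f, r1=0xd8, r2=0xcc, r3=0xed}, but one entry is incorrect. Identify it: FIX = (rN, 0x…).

0: ✓ CMP  NZCV=1000
1: ✓ ADDCC  r3←0xe4
2: · MOVVS
3: ✓ CMP  NZCV=1010
4: ✓ MOVNE  r3←0x96
5: · MOVEQ
6: ✓ SUBNE  r2←0x63
7: ✓ CMP  NZCV=0010
8: ✓ ADDGE  r0←0x9f
9: ✓ MOVHI  r3←0xed

FIX = (r2, 0x63)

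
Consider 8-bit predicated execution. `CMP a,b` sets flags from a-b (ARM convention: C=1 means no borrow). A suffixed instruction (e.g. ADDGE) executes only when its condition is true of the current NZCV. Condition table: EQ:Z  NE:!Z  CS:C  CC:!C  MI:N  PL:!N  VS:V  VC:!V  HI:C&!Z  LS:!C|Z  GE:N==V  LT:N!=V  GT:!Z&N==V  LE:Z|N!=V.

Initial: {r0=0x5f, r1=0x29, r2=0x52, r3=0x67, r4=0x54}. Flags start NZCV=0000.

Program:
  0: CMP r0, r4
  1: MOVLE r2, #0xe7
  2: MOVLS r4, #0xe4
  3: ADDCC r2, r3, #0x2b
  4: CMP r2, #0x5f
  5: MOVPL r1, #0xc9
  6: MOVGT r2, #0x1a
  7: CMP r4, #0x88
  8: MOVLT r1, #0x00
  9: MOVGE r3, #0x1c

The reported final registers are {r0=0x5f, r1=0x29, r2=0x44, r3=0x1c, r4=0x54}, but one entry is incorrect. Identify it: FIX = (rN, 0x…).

0: ✓ CMP  NZCV=0010
1: · MOVLE
2: · MOVLS
3: · ADDCC
4: ✓ CMP  NZCV=1000
5: · MOVPL
6: · MOVGT
7: ✓ CMP  NZCV=1001
8: · MOVLT
9: ✓ MOVGE  r3←0x1c

FIX = (r2, 0x52)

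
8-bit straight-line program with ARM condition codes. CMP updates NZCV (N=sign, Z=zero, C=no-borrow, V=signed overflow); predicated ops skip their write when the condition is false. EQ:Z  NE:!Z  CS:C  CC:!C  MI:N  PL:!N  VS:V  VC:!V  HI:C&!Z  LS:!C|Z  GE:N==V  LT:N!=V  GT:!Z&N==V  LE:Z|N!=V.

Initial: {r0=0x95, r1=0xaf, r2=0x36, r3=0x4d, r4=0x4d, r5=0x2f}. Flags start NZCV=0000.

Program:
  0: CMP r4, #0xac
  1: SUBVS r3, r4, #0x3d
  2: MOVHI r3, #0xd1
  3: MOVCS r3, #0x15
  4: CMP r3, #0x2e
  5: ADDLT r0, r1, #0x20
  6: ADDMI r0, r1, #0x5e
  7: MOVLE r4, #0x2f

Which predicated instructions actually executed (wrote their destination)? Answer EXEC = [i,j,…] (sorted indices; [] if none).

EXEC = [1,5,6,7]

[0] flags=1001 → (cmp)
[1] flags=1001 VS?T → r3=0x10
[2] flags=1001 HI?F → skip
[3] flags=1001 CS?F → skip
[4] flags=1000 → (cmp)
[5] flags=1000 LT?T → r0=0xcf
[6] flags=1000 MI?T → r0=0x0d
[7] flags=1000 LE?T → r4=0x2f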